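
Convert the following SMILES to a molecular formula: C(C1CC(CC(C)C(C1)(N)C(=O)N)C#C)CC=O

Heavy atoms from the SMILES: 14 C, 2 N, 2 O.
Implicit hydrogens by atom environment:
  5 × C: 2 H each → 10
  5 × C: 1 H each → 5
  3 × C: no H
  2 × N: 2 H each → 4
  2 × O: no H
  1 × C: 3 H
  Total hydrogens = 22.
Molecular formula: C14H22N2O2

C14H22N2O2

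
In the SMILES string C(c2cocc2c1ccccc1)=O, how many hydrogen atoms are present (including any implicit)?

8

Hydrogens are implicit in SMILES; fill each atom to its normal valence:
  7 × C (aromatic): 1 H each → 7
  3 × C (aromatic): no H
  1 × C: 1 H
  1 × O (aromatic): no H
  1 × O: no H
  Total hydrogens = 8.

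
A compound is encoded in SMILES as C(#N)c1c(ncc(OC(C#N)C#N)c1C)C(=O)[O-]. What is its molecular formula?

Heavy atoms from the SMILES: 11 C, 4 N, 3 O.
Implicit hydrogens by atom environment:
  4 × C (aromatic): no H
  4 × C: no H
  3 × N: no H
  2 × O: no H
  1 × C: 3 H
  1 × C (aromatic): 1 H
  1 × C: 1 H
  1 × N (aromatic): no H
  1 × O (charge -1): no H
  Total hydrogens = 5.
Net charge -1.
Molecular formula: C11H5N4O3-

C11H5N4O3-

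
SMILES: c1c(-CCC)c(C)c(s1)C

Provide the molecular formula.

C9H14S

Heavy atoms from the SMILES: 9 C, 1 S.
Implicit hydrogens by atom environment:
  3 × C: 3 H each → 9
  3 × C (aromatic): no H
  2 × C: 2 H each → 4
  1 × C (aromatic): 1 H
  1 × S (aromatic): no H
  Total hydrogens = 14.
Molecular formula: C9H14S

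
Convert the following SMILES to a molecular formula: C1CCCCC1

C6H12

Heavy atoms from the SMILES: 6 C.
Implicit hydrogens by atom environment:
  6 × C: 2 H each → 12
  Total hydrogens = 12.
Molecular formula: C6H12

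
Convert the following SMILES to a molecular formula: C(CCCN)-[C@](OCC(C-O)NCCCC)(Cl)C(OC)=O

C14H29ClN2O4

Heavy atoms from the SMILES: 14 C, 1 Cl, 2 N, 4 O.
Implicit hydrogens by atom environment:
  9 × C: 2 H each → 18
  3 × O: no H
  2 × C: 3 H each → 6
  2 × C: no H
  1 × C: 1 H
  1 × Cl: no H
  1 × N: 2 H
  1 × N: 1 H
  1 × O: 1 H
  Total hydrogens = 29.
Molecular formula: C14H29ClN2O4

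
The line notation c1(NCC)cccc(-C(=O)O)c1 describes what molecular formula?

C9H11NO2

Heavy atoms from the SMILES: 9 C, 1 N, 2 O.
Implicit hydrogens by atom environment:
  4 × C (aromatic): 1 H each → 4
  2 × C (aromatic): no H
  1 × C: 3 H
  1 × C: 2 H
  1 × C: no H
  1 × N: 1 H
  1 × O: 1 H
  1 × O: no H
  Total hydrogens = 11.
Molecular formula: C9H11NO2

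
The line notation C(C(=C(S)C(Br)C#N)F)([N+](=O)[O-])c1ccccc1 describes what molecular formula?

C11H8BrFN2O2S

Heavy atoms from the SMILES: 1 Br, 11 C, 1 F, 2 N, 2 O, 1 S.
Implicit hydrogens by atom environment:
  5 × C (aromatic): 1 H each → 5
  3 × C: no H
  2 × C: 1 H each → 2
  1 × Br: no H
  1 × C (aromatic): no H
  1 × F: no H
  1 × N (charge +1): no H
  1 × N: no H
  1 × O: no H
  1 × O (charge -1): no H
  1 × S: 1 H
  Total hydrogens = 8.
Molecular formula: C11H8BrFN2O2S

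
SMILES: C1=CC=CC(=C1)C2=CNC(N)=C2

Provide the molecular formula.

Heavy atoms from the SMILES: 10 C, 2 N.
Implicit hydrogens by atom environment:
  7 × C (aromatic): 1 H each → 7
  3 × C (aromatic): no H
  1 × N: 2 H
  1 × N (aromatic): 1 H
  Total hydrogens = 10.
Molecular formula: C10H10N2

C10H10N2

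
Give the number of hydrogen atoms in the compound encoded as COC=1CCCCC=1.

12

Hydrogens are implicit in SMILES; fill each atom to its normal valence:
  4 × C: 2 H each → 8
  1 × C: 3 H
  1 × C: 1 H
  1 × C: no H
  1 × O: no H
  Total hydrogens = 12.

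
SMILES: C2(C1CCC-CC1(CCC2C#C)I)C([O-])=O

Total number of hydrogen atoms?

16

Hydrogens are implicit in SMILES; fill each atom to its normal valence:
  6 × C: 2 H each → 12
  4 × C: 1 H each → 4
  3 × C: no H
  1 × I: no H
  1 × O: no H
  1 × O (charge -1): no H
  Total hydrogens = 16.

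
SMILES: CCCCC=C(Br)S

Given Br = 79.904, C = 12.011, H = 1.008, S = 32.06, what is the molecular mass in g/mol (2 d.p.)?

Molecular formula: C6H11BrS.
M = 1×79.904 + 6×12.011 + 11×1.008 + 1×32.06 = 195.12 g/mol.

195.12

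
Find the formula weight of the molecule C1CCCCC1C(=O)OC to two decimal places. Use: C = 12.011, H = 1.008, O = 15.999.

142.20

Molecular formula: C8H14O2.
M = 8×12.011 + 14×1.008 + 2×15.999 = 142.20 g/mol.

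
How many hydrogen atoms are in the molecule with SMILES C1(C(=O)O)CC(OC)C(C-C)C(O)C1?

18

Hydrogens are implicit in SMILES; fill each atom to its normal valence:
  4 × C: 1 H each → 4
  3 × C: 2 H each → 6
  2 × C: 3 H each → 6
  2 × O: 1 H each → 2
  2 × O: no H
  1 × C: no H
  Total hydrogens = 18.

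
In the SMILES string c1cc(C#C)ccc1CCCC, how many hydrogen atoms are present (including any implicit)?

Hydrogens are implicit in SMILES; fill each atom to its normal valence:
  4 × C (aromatic): 1 H each → 4
  3 × C: 2 H each → 6
  2 × C (aromatic): no H
  1 × C: 3 H
  1 × C: 1 H
  1 × C: no H
  Total hydrogens = 14.

14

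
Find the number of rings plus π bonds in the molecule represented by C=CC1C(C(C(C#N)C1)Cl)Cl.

Molecular formula from the SMILES: C8H9Cl2N.
DoU = (2C + 2 + N − H − X)/2 = (2·8 + 2 + 1 − 9 − 2)/2 = 8/2 = 4.
(Structurally: 1 ring(s) + 3 π bond(s) = 4.)

4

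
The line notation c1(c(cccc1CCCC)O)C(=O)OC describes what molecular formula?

Heavy atoms from the SMILES: 12 C, 3 O.
Implicit hydrogens by atom environment:
  3 × C: 2 H each → 6
  3 × C (aromatic): 1 H each → 3
  3 × C (aromatic): no H
  2 × C: 3 H each → 6
  2 × O: no H
  1 × C: no H
  1 × O: 1 H
  Total hydrogens = 16.
Molecular formula: C12H16O3

C12H16O3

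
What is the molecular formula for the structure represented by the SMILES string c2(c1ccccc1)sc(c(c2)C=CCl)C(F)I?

C13H9ClFIS

Heavy atoms from the SMILES: 13 C, 1 Cl, 1 F, 1 I, 1 S.
Implicit hydrogens by atom environment:
  6 × C (aromatic): 1 H each → 6
  4 × C (aromatic): no H
  3 × C: 1 H each → 3
  1 × Cl: no H
  1 × F: no H
  1 × I: no H
  1 × S (aromatic): no H
  Total hydrogens = 9.
Molecular formula: C13H9ClFIS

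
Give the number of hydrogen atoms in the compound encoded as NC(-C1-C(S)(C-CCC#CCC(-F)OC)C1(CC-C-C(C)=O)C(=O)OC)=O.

28

Hydrogens are implicit in SMILES; fill each atom to its normal valence:
  7 × C: 2 H each → 14
  7 × C: no H
  5 × O: no H
  3 × C: 3 H each → 9
  2 × C: 1 H each → 2
  1 × F: no H
  1 × N: 2 H
  1 × S: 1 H
  Total hydrogens = 28.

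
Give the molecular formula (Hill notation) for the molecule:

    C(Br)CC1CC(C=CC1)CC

Heavy atoms from the SMILES: 1 Br, 10 C.
Implicit hydrogens by atom environment:
  5 × C: 2 H each → 10
  4 × C: 1 H each → 4
  1 × Br: no H
  1 × C: 3 H
  Total hydrogens = 17.
Molecular formula: C10H17Br

C10H17Br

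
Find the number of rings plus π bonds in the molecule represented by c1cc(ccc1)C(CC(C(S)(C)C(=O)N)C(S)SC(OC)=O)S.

Molecular formula from the SMILES: C15H21NO3S4.
DoU = (2C + 2 + N − H − X)/2 = (2·15 + 2 + 1 − 21 − 0)/2 = 12/2 = 6.
(Structurally: 1 ring(s) + 5 π bond(s) = 6.)

6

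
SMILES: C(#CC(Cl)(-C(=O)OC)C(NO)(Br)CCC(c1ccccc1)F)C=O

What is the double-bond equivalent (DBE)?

8

Molecular formula from the SMILES: C16H16BrClFNO4.
DoU = (2C + 2 + N − H − X)/2 = (2·16 + 2 + 1 − 16 − 3)/2 = 16/2 = 8.
(Structurally: 1 ring(s) + 7 π bond(s) = 8.)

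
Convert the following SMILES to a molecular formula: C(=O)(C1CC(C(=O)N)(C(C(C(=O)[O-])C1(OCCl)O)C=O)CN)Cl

C12H15Cl2N2O7-

Heavy atoms from the SMILES: 12 C, 2 Cl, 2 N, 7 O.
Implicit hydrogens by atom environment:
  5 × C: no H
  5 × O: no H
  4 × C: 1 H each → 4
  3 × C: 2 H each → 6
  2 × Cl: no H
  2 × N: 2 H each → 4
  1 × O: 1 H
  1 × O (charge -1): no H
  Total hydrogens = 15.
Net charge -1.
Molecular formula: C12H15Cl2N2O7-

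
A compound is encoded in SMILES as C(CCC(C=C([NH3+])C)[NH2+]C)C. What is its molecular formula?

Heavy atoms from the SMILES: 9 C, 2 N.
Implicit hydrogens by atom environment:
  3 × C: 3 H each → 9
  3 × C: 2 H each → 6
  2 × C: 1 H each → 2
  1 × C: no H
  1 × N (charge +1): 3 H
  1 × N (charge +1): 2 H
  Total hydrogens = 22.
Net charge +2.
Molecular formula: [C9H22N2]2+

[C9H22N2]2+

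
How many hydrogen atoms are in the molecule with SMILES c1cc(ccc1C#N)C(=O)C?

7

Hydrogens are implicit in SMILES; fill each atom to its normal valence:
  4 × C (aromatic): 1 H each → 4
  2 × C (aromatic): no H
  2 × C: no H
  1 × C: 3 H
  1 × N: no H
  1 × O: no H
  Total hydrogens = 7.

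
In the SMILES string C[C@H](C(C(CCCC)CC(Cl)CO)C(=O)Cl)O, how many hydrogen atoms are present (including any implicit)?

Hydrogens are implicit in SMILES; fill each atom to its normal valence:
  5 × C: 2 H each → 10
  4 × C: 1 H each → 4
  2 × C: 3 H each → 6
  2 × Cl: no H
  2 × O: 1 H each → 2
  1 × C: no H
  1 × O: no H
  Total hydrogens = 22.

22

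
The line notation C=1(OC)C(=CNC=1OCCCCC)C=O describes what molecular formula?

Heavy atoms from the SMILES: 11 C, 1 N, 3 O.
Implicit hydrogens by atom environment:
  4 × C: 2 H each → 8
  3 × C (aromatic): no H
  3 × O: no H
  2 × C: 3 H each → 6
  1 × C (aromatic): 1 H
  1 × C: 1 H
  1 × N (aromatic): 1 H
  Total hydrogens = 17.
Molecular formula: C11H17NO3

C11H17NO3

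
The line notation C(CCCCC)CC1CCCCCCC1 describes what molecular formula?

C15H30

Heavy atoms from the SMILES: 15 C.
Implicit hydrogens by atom environment:
  13 × C: 2 H each → 26
  1 × C: 3 H
  1 × C: 1 H
  Total hydrogens = 30.
Molecular formula: C15H30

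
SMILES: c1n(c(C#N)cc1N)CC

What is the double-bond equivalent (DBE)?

Molecular formula from the SMILES: C7H9N3.
DoU = (2C + 2 + N − H − X)/2 = (2·7 + 2 + 3 − 9 − 0)/2 = 10/2 = 5.
(Structurally: 1 ring(s) + 4 π bond(s) = 5.)

5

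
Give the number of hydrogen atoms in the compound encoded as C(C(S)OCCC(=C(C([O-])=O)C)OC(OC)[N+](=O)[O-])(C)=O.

16

Hydrogens are implicit in SMILES; fill each atom to its normal valence:
  6 × O: no H
  4 × C: no H
  3 × C: 3 H each → 9
  2 × C: 2 H each → 4
  2 × C: 1 H each → 2
  2 × O (charge -1): no H
  1 × N (charge +1): no H
  1 × S: 1 H
  Total hydrogens = 16.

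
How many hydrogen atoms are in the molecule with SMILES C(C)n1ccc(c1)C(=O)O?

Hydrogens are implicit in SMILES; fill each atom to its normal valence:
  3 × C (aromatic): 1 H each → 3
  1 × C: 3 H
  1 × C: 2 H
  1 × C (aromatic): no H
  1 × C: no H
  1 × N (aromatic): no H
  1 × O: 1 H
  1 × O: no H
  Total hydrogens = 9.

9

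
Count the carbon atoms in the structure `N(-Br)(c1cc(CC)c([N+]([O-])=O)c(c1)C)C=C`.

The symbol for carbon appears 11 times in the SMILES. Lowercase c denotes aromatic carbon and counts toward C.

11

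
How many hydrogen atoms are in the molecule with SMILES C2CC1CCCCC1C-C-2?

Hydrogens are implicit in SMILES; fill each atom to its normal valence:
  8 × C: 2 H each → 16
  2 × C: 1 H each → 2
  Total hydrogens = 18.

18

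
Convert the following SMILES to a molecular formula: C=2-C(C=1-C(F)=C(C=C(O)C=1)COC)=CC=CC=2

Heavy atoms from the SMILES: 14 C, 1 F, 2 O.
Implicit hydrogens by atom environment:
  7 × C (aromatic): 1 H each → 7
  5 × C (aromatic): no H
  1 × C: 3 H
  1 × C: 2 H
  1 × F: no H
  1 × O: 1 H
  1 × O: no H
  Total hydrogens = 13.
Molecular formula: C14H13FO2

C14H13FO2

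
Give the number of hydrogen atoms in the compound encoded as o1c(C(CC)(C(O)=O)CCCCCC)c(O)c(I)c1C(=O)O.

Hydrogens are implicit in SMILES; fill each atom to its normal valence:
  6 × C: 2 H each → 12
  4 × C (aromatic): no H
  3 × C: no H
  3 × O: 1 H each → 3
  2 × C: 3 H each → 6
  2 × O: no H
  1 × I: no H
  1 × O (aromatic): no H
  Total hydrogens = 21.

21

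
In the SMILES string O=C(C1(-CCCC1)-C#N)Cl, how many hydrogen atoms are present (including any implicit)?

Hydrogens are implicit in SMILES; fill each atom to its normal valence:
  4 × C: 2 H each → 8
  3 × C: no H
  1 × Cl: no H
  1 × N: no H
  1 × O: no H
  Total hydrogens = 8.

8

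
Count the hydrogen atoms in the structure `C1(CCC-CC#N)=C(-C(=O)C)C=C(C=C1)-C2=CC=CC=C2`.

19

Hydrogens are implicit in SMILES; fill each atom to its normal valence:
  8 × C (aromatic): 1 H each → 8
  4 × C: 2 H each → 8
  4 × C (aromatic): no H
  2 × C: no H
  1 × C: 3 H
  1 × N: no H
  1 × O: no H
  Total hydrogens = 19.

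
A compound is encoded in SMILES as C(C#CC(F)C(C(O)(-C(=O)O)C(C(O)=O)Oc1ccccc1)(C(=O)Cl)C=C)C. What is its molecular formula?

C19H18ClFO7

Heavy atoms from the SMILES: 19 C, 1 Cl, 1 F, 7 O.
Implicit hydrogens by atom environment:
  7 × C: no H
  5 × C (aromatic): 1 H each → 5
  4 × O: no H
  3 × C: 1 H each → 3
  3 × O: 1 H each → 3
  2 × C: 2 H each → 4
  1 × C: 3 H
  1 × C (aromatic): no H
  1 × Cl: no H
  1 × F: no H
  Total hydrogens = 18.
Molecular formula: C19H18ClFO7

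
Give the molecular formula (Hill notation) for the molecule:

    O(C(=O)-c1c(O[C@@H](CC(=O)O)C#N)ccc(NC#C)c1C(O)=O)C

Heavy atoms from the SMILES: 15 C, 2 N, 7 O.
Implicit hydrogens by atom environment:
  5 × C: no H
  5 × O: no H
  4 × C (aromatic): no H
  2 × C (aromatic): 1 H each → 2
  2 × C: 1 H each → 2
  2 × O: 1 H each → 2
  1 × C: 3 H
  1 × C: 2 H
  1 × N: 1 H
  1 × N: no H
  Total hydrogens = 12.
Molecular formula: C15H12N2O7

C15H12N2O7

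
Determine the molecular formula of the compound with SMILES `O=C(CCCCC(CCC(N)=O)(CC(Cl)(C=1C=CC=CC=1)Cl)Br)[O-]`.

Heavy atoms from the SMILES: 1 Br, 17 C, 2 Cl, 1 N, 3 O.
Implicit hydrogens by atom environment:
  7 × C: 2 H each → 14
  5 × C (aromatic): 1 H each → 5
  4 × C: no H
  2 × Cl: no H
  2 × O: no H
  1 × Br: no H
  1 × C (aromatic): no H
  1 × N: 2 H
  1 × O (charge -1): no H
  Total hydrogens = 21.
Net charge -1.
Molecular formula: C17H21BrCl2NO3-

C17H21BrCl2NO3-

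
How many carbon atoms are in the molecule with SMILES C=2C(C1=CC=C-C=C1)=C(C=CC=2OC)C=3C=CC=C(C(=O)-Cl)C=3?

20

The symbol for carbon appears 20 times in the SMILES. (Cl is a single chlorine, not C + l.)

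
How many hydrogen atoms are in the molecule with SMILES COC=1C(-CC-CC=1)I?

Hydrogens are implicit in SMILES; fill each atom to its normal valence:
  3 × C: 2 H each → 6
  2 × C: 1 H each → 2
  1 × C: 3 H
  1 × C: no H
  1 × I: no H
  1 × O: no H
  Total hydrogens = 11.

11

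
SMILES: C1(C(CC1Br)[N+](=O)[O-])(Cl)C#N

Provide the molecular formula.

C5H4BrClN2O2

Heavy atoms from the SMILES: 1 Br, 5 C, 1 Cl, 2 N, 2 O.
Implicit hydrogens by atom environment:
  2 × C: 1 H each → 2
  2 × C: no H
  1 × Br: no H
  1 × C: 2 H
  1 × Cl: no H
  1 × N: no H
  1 × N (charge +1): no H
  1 × O: no H
  1 × O (charge -1): no H
  Total hydrogens = 4.
Molecular formula: C5H4BrClN2O2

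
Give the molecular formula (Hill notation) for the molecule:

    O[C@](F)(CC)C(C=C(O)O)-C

Heavy atoms from the SMILES: 7 C, 1 F, 3 O.
Implicit hydrogens by atom environment:
  3 × O: 1 H each → 3
  2 × C: 3 H each → 6
  2 × C: 1 H each → 2
  2 × C: no H
  1 × C: 2 H
  1 × F: no H
  Total hydrogens = 13.
Molecular formula: C7H13FO3

C7H13FO3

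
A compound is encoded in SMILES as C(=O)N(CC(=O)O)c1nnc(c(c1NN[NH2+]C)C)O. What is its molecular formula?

C9H15N6O4+

Heavy atoms from the SMILES: 9 C, 6 N, 4 O.
Implicit hydrogens by atom environment:
  4 × C (aromatic): no H
  2 × C: 3 H each → 6
  2 × N: 1 H each → 2
  2 × N (aromatic): no H
  2 × O: 1 H each → 2
  2 × O: no H
  1 × C: 2 H
  1 × C: 1 H
  1 × C: no H
  1 × N (charge +1): 2 H
  1 × N: no H
  Total hydrogens = 15.
Net charge +1.
Molecular formula: C9H15N6O4+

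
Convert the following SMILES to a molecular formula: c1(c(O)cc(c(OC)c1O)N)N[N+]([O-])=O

C7H9N3O5

Heavy atoms from the SMILES: 7 C, 3 N, 5 O.
Implicit hydrogens by atom environment:
  5 × C (aromatic): no H
  2 × O: 1 H each → 2
  2 × O: no H
  1 × C: 3 H
  1 × C (aromatic): 1 H
  1 × N: 2 H
  1 × N: 1 H
  1 × N (charge +1): no H
  1 × O (charge -1): no H
  Total hydrogens = 9.
Molecular formula: C7H9N3O5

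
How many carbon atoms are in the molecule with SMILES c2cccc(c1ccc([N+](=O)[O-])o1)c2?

10

The symbol for carbon appears 10 times in the SMILES. Lowercase c denotes aromatic carbon and counts toward C.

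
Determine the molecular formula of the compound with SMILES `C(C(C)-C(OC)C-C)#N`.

Heavy atoms from the SMILES: 7 C, 1 N, 1 O.
Implicit hydrogens by atom environment:
  3 × C: 3 H each → 9
  2 × C: 1 H each → 2
  1 × C: 2 H
  1 × C: no H
  1 × N: no H
  1 × O: no H
  Total hydrogens = 13.
Molecular formula: C7H13NO

C7H13NO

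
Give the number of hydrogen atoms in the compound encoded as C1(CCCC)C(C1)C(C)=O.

Hydrogens are implicit in SMILES; fill each atom to its normal valence:
  4 × C: 2 H each → 8
  2 × C: 3 H each → 6
  2 × C: 1 H each → 2
  1 × C: no H
  1 × O: no H
  Total hydrogens = 16.

16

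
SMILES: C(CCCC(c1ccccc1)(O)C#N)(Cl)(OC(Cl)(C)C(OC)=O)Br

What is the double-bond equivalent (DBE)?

Molecular formula from the SMILES: C16H18BrCl2NO4.
DoU = (2C + 2 + N − H − X)/2 = (2·16 + 2 + 1 − 18 − 3)/2 = 14/2 = 7.
(Structurally: 1 ring(s) + 6 π bond(s) = 7.)

7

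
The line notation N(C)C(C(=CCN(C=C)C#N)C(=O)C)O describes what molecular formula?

Heavy atoms from the SMILES: 10 C, 3 N, 2 O.
Implicit hydrogens by atom environment:
  3 × C: 1 H each → 3
  3 × C: no H
  2 × C: 3 H each → 6
  2 × C: 2 H each → 4
  2 × N: no H
  1 × N: 1 H
  1 × O: 1 H
  1 × O: no H
  Total hydrogens = 15.
Molecular formula: C10H15N3O2

C10H15N3O2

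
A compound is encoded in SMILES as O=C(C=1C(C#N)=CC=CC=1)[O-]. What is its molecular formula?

C8H4NO2-

Heavy atoms from the SMILES: 8 C, 1 N, 2 O.
Implicit hydrogens by atom environment:
  4 × C (aromatic): 1 H each → 4
  2 × C (aromatic): no H
  2 × C: no H
  1 × N: no H
  1 × O: no H
  1 × O (charge -1): no H
  Total hydrogens = 4.
Net charge -1.
Molecular formula: C8H4NO2-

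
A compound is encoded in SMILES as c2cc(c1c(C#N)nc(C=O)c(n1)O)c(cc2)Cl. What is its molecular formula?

Heavy atoms from the SMILES: 12 C, 1 Cl, 3 N, 2 O.
Implicit hydrogens by atom environment:
  6 × C (aromatic): no H
  4 × C (aromatic): 1 H each → 4
  2 × N (aromatic): no H
  1 × C: 1 H
  1 × C: no H
  1 × Cl: no H
  1 × N: no H
  1 × O: 1 H
  1 × O: no H
  Total hydrogens = 6.
Molecular formula: C12H6ClN3O2

C12H6ClN3O2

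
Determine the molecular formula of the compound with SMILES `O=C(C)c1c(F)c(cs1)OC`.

C7H7FO2S

Heavy atoms from the SMILES: 7 C, 1 F, 2 O, 1 S.
Implicit hydrogens by atom environment:
  3 × C (aromatic): no H
  2 × C: 3 H each → 6
  2 × O: no H
  1 × C (aromatic): 1 H
  1 × C: no H
  1 × F: no H
  1 × S (aromatic): no H
  Total hydrogens = 7.
Molecular formula: C7H7FO2S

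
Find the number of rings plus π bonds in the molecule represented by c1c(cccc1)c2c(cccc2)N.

Molecular formula from the SMILES: C12H11N.
DoU = (2C + 2 + N − H − X)/2 = (2·12 + 2 + 1 − 11 − 0)/2 = 16/2 = 8.
(Structurally: 2 ring(s) + 6 π bond(s) = 8.)

8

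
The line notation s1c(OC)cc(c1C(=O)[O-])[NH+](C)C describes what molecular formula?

Heavy atoms from the SMILES: 8 C, 1 N, 3 O, 1 S.
Implicit hydrogens by atom environment:
  3 × C: 3 H each → 9
  3 × C (aromatic): no H
  2 × O: no H
  1 × C (aromatic): 1 H
  1 × C: no H
  1 × N (charge +1): 1 H
  1 × O (charge -1): no H
  1 × S (aromatic): no H
  Total hydrogens = 11.
Molecular formula: C8H11NO3S

C8H11NO3S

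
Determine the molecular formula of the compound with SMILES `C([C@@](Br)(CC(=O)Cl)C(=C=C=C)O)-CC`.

Heavy atoms from the SMILES: 1 Br, 10 C, 1 Cl, 2 O.
Implicit hydrogens by atom environment:
  5 × C: no H
  4 × C: 2 H each → 8
  1 × Br: no H
  1 × C: 3 H
  1 × Cl: no H
  1 × O: 1 H
  1 × O: no H
  Total hydrogens = 12.
Molecular formula: C10H12BrClO2

C10H12BrClO2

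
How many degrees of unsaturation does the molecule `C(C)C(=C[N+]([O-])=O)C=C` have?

Molecular formula from the SMILES: C6H9NO2.
DoU = (2C + 2 + N − H − X)/2 = (2·6 + 2 + 1 − 9 − 0)/2 = 6/2 = 3.
(Structurally: 0 ring(s) + 3 π bond(s) = 3.)

3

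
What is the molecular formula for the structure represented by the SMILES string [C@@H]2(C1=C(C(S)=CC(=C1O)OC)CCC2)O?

C11H14O3S

Heavy atoms from the SMILES: 11 C, 3 O, 1 S.
Implicit hydrogens by atom environment:
  5 × C (aromatic): no H
  3 × C: 2 H each → 6
  2 × O: 1 H each → 2
  1 × C: 3 H
  1 × C (aromatic): 1 H
  1 × C: 1 H
  1 × O: no H
  1 × S: 1 H
  Total hydrogens = 14.
Molecular formula: C11H14O3S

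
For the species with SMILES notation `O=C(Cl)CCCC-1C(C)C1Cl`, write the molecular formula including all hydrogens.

C8H12Cl2O

Heavy atoms from the SMILES: 8 C, 2 Cl, 1 O.
Implicit hydrogens by atom environment:
  3 × C: 2 H each → 6
  3 × C: 1 H each → 3
  2 × Cl: no H
  1 × C: 3 H
  1 × C: no H
  1 × O: no H
  Total hydrogens = 12.
Molecular formula: C8H12Cl2O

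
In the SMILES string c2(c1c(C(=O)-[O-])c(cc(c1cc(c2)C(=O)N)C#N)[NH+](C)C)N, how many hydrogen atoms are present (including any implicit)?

Hydrogens are implicit in SMILES; fill each atom to its normal valence:
  7 × C (aromatic): no H
  3 × C (aromatic): 1 H each → 3
  3 × C: no H
  2 × C: 3 H each → 6
  2 × N: 2 H each → 4
  2 × O: no H
  1 × N (charge +1): 1 H
  1 × N: no H
  1 × O (charge -1): no H
  Total hydrogens = 14.

14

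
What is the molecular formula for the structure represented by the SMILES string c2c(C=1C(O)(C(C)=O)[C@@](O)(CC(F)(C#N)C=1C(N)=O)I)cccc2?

C16H14FIN2O4

Heavy atoms from the SMILES: 16 C, 1 F, 1 I, 2 N, 4 O.
Implicit hydrogens by atom environment:
  8 × C: no H
  5 × C (aromatic): 1 H each → 5
  2 × O: 1 H each → 2
  2 × O: no H
  1 × C: 3 H
  1 × C: 2 H
  1 × C (aromatic): no H
  1 × F: no H
  1 × I: no H
  1 × N: 2 H
  1 × N: no H
  Total hydrogens = 14.
Molecular formula: C16H14FIN2O4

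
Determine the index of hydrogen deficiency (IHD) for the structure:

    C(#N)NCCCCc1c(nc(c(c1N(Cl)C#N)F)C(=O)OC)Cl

Molecular formula from the SMILES: C13H12Cl2FN5O2.
DoU = (2C + 2 + N − H − X)/2 = (2·13 + 2 + 5 − 12 − 3)/2 = 18/2 = 9.
(Structurally: 1 ring(s) + 8 π bond(s) = 9.)

9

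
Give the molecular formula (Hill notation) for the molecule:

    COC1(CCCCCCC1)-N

C9H19NO

Heavy atoms from the SMILES: 9 C, 1 N, 1 O.
Implicit hydrogens by atom environment:
  7 × C: 2 H each → 14
  1 × C: 3 H
  1 × C: no H
  1 × N: 2 H
  1 × O: no H
  Total hydrogens = 19.
Molecular formula: C9H19NO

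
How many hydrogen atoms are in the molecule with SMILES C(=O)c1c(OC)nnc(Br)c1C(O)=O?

Hydrogens are implicit in SMILES; fill each atom to its normal valence:
  4 × C (aromatic): no H
  3 × O: no H
  2 × N (aromatic): no H
  1 × Br: no H
  1 × C: 3 H
  1 × C: 1 H
  1 × C: no H
  1 × O: 1 H
  Total hydrogens = 5.

5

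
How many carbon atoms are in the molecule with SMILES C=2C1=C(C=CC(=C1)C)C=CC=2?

The symbol for carbon appears 11 times in the SMILES.

11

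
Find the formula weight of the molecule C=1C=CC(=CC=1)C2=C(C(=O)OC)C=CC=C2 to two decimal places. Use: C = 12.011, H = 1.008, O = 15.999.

Molecular formula: C14H12O2.
M = 14×12.011 + 12×1.008 + 2×15.999 = 212.25 g/mol.

212.25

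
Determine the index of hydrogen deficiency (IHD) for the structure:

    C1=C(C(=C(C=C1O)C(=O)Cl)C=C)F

6

Molecular formula from the SMILES: C9H6ClFO2.
DoU = (2C + 2 + N − H − X)/2 = (2·9 + 2 + 0 − 6 − 2)/2 = 12/2 = 6.
(Structurally: 1 ring(s) + 5 π bond(s) = 6.)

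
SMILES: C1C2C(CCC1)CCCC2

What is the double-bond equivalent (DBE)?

Molecular formula from the SMILES: C10H18.
DoU = (2C + 2 + N − H − X)/2 = (2·10 + 2 + 0 − 18 − 0)/2 = 4/2 = 2.
(Structurally: 2 ring(s) + 0 π bond(s) = 2.)

2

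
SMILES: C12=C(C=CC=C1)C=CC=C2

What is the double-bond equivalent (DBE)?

7

Molecular formula from the SMILES: C10H8.
DoU = (2C + 2 + N − H − X)/2 = (2·10 + 2 + 0 − 8 − 0)/2 = 14/2 = 7.
(Structurally: 2 ring(s) + 5 π bond(s) = 7.)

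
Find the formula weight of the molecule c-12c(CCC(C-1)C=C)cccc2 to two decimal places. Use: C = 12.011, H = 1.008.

Molecular formula: C12H14.
M = 12×12.011 + 14×1.008 = 158.24 g/mol.

158.24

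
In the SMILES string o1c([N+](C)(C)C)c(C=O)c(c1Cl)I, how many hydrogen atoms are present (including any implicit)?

Hydrogens are implicit in SMILES; fill each atom to its normal valence:
  4 × C (aromatic): no H
  3 × C: 3 H each → 9
  1 × C: 1 H
  1 × Cl: no H
  1 × I: no H
  1 × N (charge +1): no H
  1 × O (aromatic): no H
  1 × O: no H
  Total hydrogens = 10.

10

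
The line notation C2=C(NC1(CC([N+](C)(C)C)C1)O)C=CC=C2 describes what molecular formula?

Heavy atoms from the SMILES: 13 C, 2 N, 1 O.
Implicit hydrogens by atom environment:
  5 × C (aromatic): 1 H each → 5
  3 × C: 3 H each → 9
  2 × C: 2 H each → 4
  1 × C: 1 H
  1 × C: no H
  1 × C (aromatic): no H
  1 × N: 1 H
  1 × N (charge +1): no H
  1 × O: 1 H
  Total hydrogens = 21.
Net charge +1.
Molecular formula: C13H21N2O+

C13H21N2O+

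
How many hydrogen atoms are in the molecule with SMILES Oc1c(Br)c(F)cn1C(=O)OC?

Hydrogens are implicit in SMILES; fill each atom to its normal valence:
  3 × C (aromatic): no H
  2 × O: no H
  1 × Br: no H
  1 × C: 3 H
  1 × C (aromatic): 1 H
  1 × C: no H
  1 × F: no H
  1 × N (aromatic): no H
  1 × O: 1 H
  Total hydrogens = 5.

5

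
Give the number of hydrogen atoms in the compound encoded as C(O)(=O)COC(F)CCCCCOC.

17

Hydrogens are implicit in SMILES; fill each atom to its normal valence:
  6 × C: 2 H each → 12
  3 × O: no H
  1 × C: 3 H
  1 × C: 1 H
  1 × C: no H
  1 × F: no H
  1 × O: 1 H
  Total hydrogens = 17.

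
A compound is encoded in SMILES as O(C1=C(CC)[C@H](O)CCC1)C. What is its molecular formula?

Heavy atoms from the SMILES: 9 C, 2 O.
Implicit hydrogens by atom environment:
  4 × C: 2 H each → 8
  2 × C: 3 H each → 6
  2 × C: no H
  1 × C: 1 H
  1 × O: 1 H
  1 × O: no H
  Total hydrogens = 16.
Molecular formula: C9H16O2

C9H16O2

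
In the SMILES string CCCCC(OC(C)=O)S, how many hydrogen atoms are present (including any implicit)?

Hydrogens are implicit in SMILES; fill each atom to its normal valence:
  3 × C: 2 H each → 6
  2 × C: 3 H each → 6
  2 × O: no H
  1 × C: 1 H
  1 × C: no H
  1 × S: 1 H
  Total hydrogens = 14.

14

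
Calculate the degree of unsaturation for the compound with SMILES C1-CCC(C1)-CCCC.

1

Molecular formula from the SMILES: C9H18.
DoU = (2C + 2 + N − H − X)/2 = (2·9 + 2 + 0 − 18 − 0)/2 = 2/2 = 1.
(Structurally: 1 ring(s) + 0 π bond(s) = 1.)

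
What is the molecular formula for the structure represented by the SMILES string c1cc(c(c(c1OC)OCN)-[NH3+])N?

Heavy atoms from the SMILES: 8 C, 3 N, 2 O.
Implicit hydrogens by atom environment:
  4 × C (aromatic): no H
  2 × C (aromatic): 1 H each → 2
  2 × N: 2 H each → 4
  2 × O: no H
  1 × C: 3 H
  1 × C: 2 H
  1 × N (charge +1): 3 H
  Total hydrogens = 14.
Net charge +1.
Molecular formula: C8H14N3O2+

C8H14N3O2+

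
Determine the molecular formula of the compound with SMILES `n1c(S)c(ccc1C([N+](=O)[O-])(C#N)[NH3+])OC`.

Heavy atoms from the SMILES: 8 C, 4 N, 3 O, 1 S.
Implicit hydrogens by atom environment:
  3 × C (aromatic): no H
  2 × C (aromatic): 1 H each → 2
  2 × C: no H
  2 × O: no H
  1 × C: 3 H
  1 × N (charge +1): 3 H
  1 × N (aromatic): no H
  1 × N (charge +1): no H
  1 × N: no H
  1 × O (charge -1): no H
  1 × S: 1 H
  Total hydrogens = 9.
Net charge +1.
Molecular formula: C8H9N4O3S+

C8H9N4O3S+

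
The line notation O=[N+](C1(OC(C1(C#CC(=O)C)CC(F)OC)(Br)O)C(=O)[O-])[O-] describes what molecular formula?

C11H10BrFNO8-

Heavy atoms from the SMILES: 1 Br, 11 C, 1 F, 1 N, 8 O.
Implicit hydrogens by atom environment:
  7 × C: no H
  5 × O: no H
  2 × C: 3 H each → 6
  2 × O (charge -1): no H
  1 × Br: no H
  1 × C: 2 H
  1 × C: 1 H
  1 × F: no H
  1 × N (charge +1): no H
  1 × O: 1 H
  Total hydrogens = 10.
Net charge -1.
Molecular formula: C11H10BrFNO8-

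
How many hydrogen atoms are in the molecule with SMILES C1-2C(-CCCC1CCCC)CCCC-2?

26

Hydrogens are implicit in SMILES; fill each atom to its normal valence:
  10 × C: 2 H each → 20
  3 × C: 1 H each → 3
  1 × C: 3 H
  Total hydrogens = 26.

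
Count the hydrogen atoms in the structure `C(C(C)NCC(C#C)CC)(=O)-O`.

Hydrogens are implicit in SMILES; fill each atom to its normal valence:
  3 × C: 1 H each → 3
  2 × C: 3 H each → 6
  2 × C: 2 H each → 4
  2 × C: no H
  1 × N: 1 H
  1 × O: 1 H
  1 × O: no H
  Total hydrogens = 15.

15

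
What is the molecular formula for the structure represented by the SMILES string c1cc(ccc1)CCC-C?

Heavy atoms from the SMILES: 10 C.
Implicit hydrogens by atom environment:
  5 × C (aromatic): 1 H each → 5
  3 × C: 2 H each → 6
  1 × C: 3 H
  1 × C (aromatic): no H
  Total hydrogens = 14.
Molecular formula: C10H14

C10H14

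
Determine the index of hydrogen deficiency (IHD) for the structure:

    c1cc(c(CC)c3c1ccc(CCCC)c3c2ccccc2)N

Molecular formula from the SMILES: C22H25N.
DoU = (2C + 2 + N − H − X)/2 = (2·22 + 2 + 1 − 25 − 0)/2 = 22/2 = 11.
(Structurally: 3 ring(s) + 8 π bond(s) = 11.)

11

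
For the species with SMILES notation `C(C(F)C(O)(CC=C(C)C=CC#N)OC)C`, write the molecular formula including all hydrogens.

C12H18FNO2

Heavy atoms from the SMILES: 12 C, 1 F, 1 N, 2 O.
Implicit hydrogens by atom environment:
  4 × C: 1 H each → 4
  3 × C: 3 H each → 9
  3 × C: no H
  2 × C: 2 H each → 4
  1 × F: no H
  1 × N: no H
  1 × O: 1 H
  1 × O: no H
  Total hydrogens = 18.
Molecular formula: C12H18FNO2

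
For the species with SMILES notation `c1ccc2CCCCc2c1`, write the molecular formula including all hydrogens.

C10H12

Heavy atoms from the SMILES: 10 C.
Implicit hydrogens by atom environment:
  4 × C: 2 H each → 8
  4 × C (aromatic): 1 H each → 4
  2 × C (aromatic): no H
  Total hydrogens = 12.
Molecular formula: C10H12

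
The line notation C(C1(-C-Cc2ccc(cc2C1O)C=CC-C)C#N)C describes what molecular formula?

C17H21NO

Heavy atoms from the SMILES: 17 C, 1 N, 1 O.
Implicit hydrogens by atom environment:
  4 × C: 2 H each → 8
  3 × C (aromatic): 1 H each → 3
  3 × C: 1 H each → 3
  3 × C (aromatic): no H
  2 × C: 3 H each → 6
  2 × C: no H
  1 × N: no H
  1 × O: 1 H
  Total hydrogens = 21.
Molecular formula: C17H21NO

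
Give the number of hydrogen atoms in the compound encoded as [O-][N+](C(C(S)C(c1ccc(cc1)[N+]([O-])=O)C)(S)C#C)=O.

Hydrogens are implicit in SMILES; fill each atom to its normal valence:
  4 × C (aromatic): 1 H each → 4
  3 × C: 1 H each → 3
  2 × C: no H
  2 × C (aromatic): no H
  2 × N (charge +1): no H
  2 × O: no H
  2 × O (charge -1): no H
  2 × S: 1 H each → 2
  1 × C: 3 H
  Total hydrogens = 12.

12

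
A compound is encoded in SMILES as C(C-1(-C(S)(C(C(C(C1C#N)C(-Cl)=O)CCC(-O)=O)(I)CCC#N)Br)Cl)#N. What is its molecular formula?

Heavy atoms from the SMILES: 1 Br, 15 C, 2 Cl, 1 I, 3 N, 3 O, 1 S.
Implicit hydrogens by atom environment:
  8 × C: no H
  4 × C: 2 H each → 8
  3 × C: 1 H each → 3
  3 × N: no H
  2 × Cl: no H
  2 × O: no H
  1 × Br: no H
  1 × I: no H
  1 × O: 1 H
  1 × S: 1 H
  Total hydrogens = 13.
Molecular formula: C15H13BrCl2IN3O3S

C15H13BrCl2IN3O3S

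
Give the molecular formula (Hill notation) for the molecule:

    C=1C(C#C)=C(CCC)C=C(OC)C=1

Heavy atoms from the SMILES: 12 C, 1 O.
Implicit hydrogens by atom environment:
  3 × C (aromatic): 1 H each → 3
  3 × C (aromatic): no H
  2 × C: 3 H each → 6
  2 × C: 2 H each → 4
  1 × C: 1 H
  1 × C: no H
  1 × O: no H
  Total hydrogens = 14.
Molecular formula: C12H14O

C12H14O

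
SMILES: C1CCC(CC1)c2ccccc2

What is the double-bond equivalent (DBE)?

Molecular formula from the SMILES: C12H16.
DoU = (2C + 2 + N − H − X)/2 = (2·12 + 2 + 0 − 16 − 0)/2 = 10/2 = 5.
(Structurally: 2 ring(s) + 3 π bond(s) = 5.)

5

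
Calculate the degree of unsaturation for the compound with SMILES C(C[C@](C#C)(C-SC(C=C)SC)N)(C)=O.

Molecular formula from the SMILES: C11H17NOS2.
DoU = (2C + 2 + N − H − X)/2 = (2·11 + 2 + 1 − 17 − 0)/2 = 8/2 = 4.
(Structurally: 0 ring(s) + 4 π bond(s) = 4.)

4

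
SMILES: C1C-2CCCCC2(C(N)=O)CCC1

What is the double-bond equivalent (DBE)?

Molecular formula from the SMILES: C11H19NO.
DoU = (2C + 2 + N − H − X)/2 = (2·11 + 2 + 1 − 19 − 0)/2 = 6/2 = 3.
(Structurally: 2 ring(s) + 1 π bond(s) = 3.)

3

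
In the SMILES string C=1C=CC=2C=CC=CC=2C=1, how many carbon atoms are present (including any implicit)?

10

The symbol for carbon appears 10 times in the SMILES.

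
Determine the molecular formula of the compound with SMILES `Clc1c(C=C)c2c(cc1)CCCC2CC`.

C14H17Cl

Heavy atoms from the SMILES: 14 C, 1 Cl.
Implicit hydrogens by atom environment:
  5 × C: 2 H each → 10
  4 × C (aromatic): no H
  2 × C (aromatic): 1 H each → 2
  2 × C: 1 H each → 2
  1 × C: 3 H
  1 × Cl: no H
  Total hydrogens = 17.
Molecular formula: C14H17Cl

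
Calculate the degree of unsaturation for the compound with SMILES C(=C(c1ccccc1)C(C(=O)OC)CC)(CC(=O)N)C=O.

8

Molecular formula from the SMILES: C16H19NO4.
DoU = (2C + 2 + N − H − X)/2 = (2·16 + 2 + 1 − 19 − 0)/2 = 16/2 = 8.
(Structurally: 1 ring(s) + 7 π bond(s) = 8.)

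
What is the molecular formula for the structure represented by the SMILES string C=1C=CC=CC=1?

C6H6

Heavy atoms from the SMILES: 6 C.
Implicit hydrogens by atom environment:
  6 × C (aromatic): 1 H each → 6
  Total hydrogens = 6.
Molecular formula: C6H6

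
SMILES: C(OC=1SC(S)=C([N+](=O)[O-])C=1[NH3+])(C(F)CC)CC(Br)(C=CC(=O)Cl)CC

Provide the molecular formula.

Heavy atoms from the SMILES: 1 Br, 15 C, 1 Cl, 1 F, 2 N, 4 O, 2 S.
Implicit hydrogens by atom environment:
  4 × C: 1 H each → 4
  4 × C (aromatic): no H
  3 × C: 2 H each → 6
  3 × O: no H
  2 × C: 3 H each → 6
  2 × C: no H
  1 × Br: no H
  1 × Cl: no H
  1 × F: no H
  1 × N (charge +1): 3 H
  1 × N (charge +1): no H
  1 × O (charge -1): no H
  1 × S: 1 H
  1 × S (aromatic): no H
  Total hydrogens = 20.
Net charge +1.
Molecular formula: C15H20BrClFN2O4S2+

C15H20BrClFN2O4S2+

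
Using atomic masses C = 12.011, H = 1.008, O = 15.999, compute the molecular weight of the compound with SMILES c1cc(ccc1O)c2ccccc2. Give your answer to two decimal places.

170.21

Molecular formula: C12H10O.
M = 12×12.011 + 10×1.008 + 1×15.999 = 170.21 g/mol.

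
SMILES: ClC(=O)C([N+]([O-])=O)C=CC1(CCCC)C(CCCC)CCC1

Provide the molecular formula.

Heavy atoms from the SMILES: 17 C, 1 Cl, 1 N, 3 O.
Implicit hydrogens by atom environment:
  9 × C: 2 H each → 18
  4 × C: 1 H each → 4
  2 × C: 3 H each → 6
  2 × C: no H
  2 × O: no H
  1 × Cl: no H
  1 × N (charge +1): no H
  1 × O (charge -1): no H
  Total hydrogens = 28.
Molecular formula: C17H28ClNO3

C17H28ClNO3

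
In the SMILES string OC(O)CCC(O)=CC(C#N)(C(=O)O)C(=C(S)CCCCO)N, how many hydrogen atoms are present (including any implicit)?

22

Hydrogens are implicit in SMILES; fill each atom to its normal valence:
  6 × C: 2 H each → 12
  6 × C: no H
  5 × O: 1 H each → 5
  2 × C: 1 H each → 2
  1 × N: 2 H
  1 × N: no H
  1 × O: no H
  1 × S: 1 H
  Total hydrogens = 22.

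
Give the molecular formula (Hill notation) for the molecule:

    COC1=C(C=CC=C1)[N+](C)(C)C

Heavy atoms from the SMILES: 10 C, 1 N, 1 O.
Implicit hydrogens by atom environment:
  4 × C: 3 H each → 12
  4 × C (aromatic): 1 H each → 4
  2 × C (aromatic): no H
  1 × N (charge +1): no H
  1 × O: no H
  Total hydrogens = 16.
Net charge +1.
Molecular formula: C10H16NO+

C10H16NO+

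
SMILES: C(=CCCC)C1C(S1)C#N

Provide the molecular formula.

Heavy atoms from the SMILES: 8 C, 1 N, 1 S.
Implicit hydrogens by atom environment:
  4 × C: 1 H each → 4
  2 × C: 2 H each → 4
  1 × C: 3 H
  1 × C: no H
  1 × N: no H
  1 × S: no H
  Total hydrogens = 11.
Molecular formula: C8H11NS

C8H11NS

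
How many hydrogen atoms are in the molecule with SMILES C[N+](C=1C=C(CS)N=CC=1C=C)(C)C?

17

Hydrogens are implicit in SMILES; fill each atom to its normal valence:
  3 × C: 3 H each → 9
  3 × C (aromatic): no H
  2 × C: 2 H each → 4
  2 × C (aromatic): 1 H each → 2
  1 × C: 1 H
  1 × N (aromatic): no H
  1 × N (charge +1): no H
  1 × S: 1 H
  Total hydrogens = 17.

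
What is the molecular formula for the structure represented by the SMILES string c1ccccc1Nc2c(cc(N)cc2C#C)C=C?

C16H14N2

Heavy atoms from the SMILES: 16 C, 2 N.
Implicit hydrogens by atom environment:
  7 × C (aromatic): 1 H each → 7
  5 × C (aromatic): no H
  2 × C: 1 H each → 2
  1 × C: 2 H
  1 × C: no H
  1 × N: 2 H
  1 × N: 1 H
  Total hydrogens = 14.
Molecular formula: C16H14N2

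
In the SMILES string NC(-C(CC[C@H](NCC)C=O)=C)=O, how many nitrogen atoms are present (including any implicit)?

2

The symbol for nitrogen appears 2 times in the SMILES.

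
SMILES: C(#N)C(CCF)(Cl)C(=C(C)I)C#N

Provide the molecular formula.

Heavy atoms from the SMILES: 8 C, 1 Cl, 1 F, 1 I, 2 N.
Implicit hydrogens by atom environment:
  5 × C: no H
  2 × C: 2 H each → 4
  2 × N: no H
  1 × C: 3 H
  1 × Cl: no H
  1 × F: no H
  1 × I: no H
  Total hydrogens = 7.
Molecular formula: C8H7ClFIN2

C8H7ClFIN2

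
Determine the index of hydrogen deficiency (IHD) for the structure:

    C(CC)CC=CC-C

1

Molecular formula from the SMILES: C8H16.
DoU = (2C + 2 + N − H − X)/2 = (2·8 + 2 + 0 − 16 − 0)/2 = 2/2 = 1.
(Structurally: 0 ring(s) + 1 π bond(s) = 1.)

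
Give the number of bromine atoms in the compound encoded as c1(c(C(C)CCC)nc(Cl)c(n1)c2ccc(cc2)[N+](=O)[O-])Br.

1

The symbol for bromine appears 1 time in the SMILES.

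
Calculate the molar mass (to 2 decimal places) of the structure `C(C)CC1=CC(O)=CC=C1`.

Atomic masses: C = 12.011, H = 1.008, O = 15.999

136.19

Molecular formula: C9H12O.
M = 9×12.011 + 12×1.008 + 1×15.999 = 136.19 g/mol.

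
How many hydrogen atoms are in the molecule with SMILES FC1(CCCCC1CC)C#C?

15

Hydrogens are implicit in SMILES; fill each atom to its normal valence:
  5 × C: 2 H each → 10
  2 × C: 1 H each → 2
  2 × C: no H
  1 × C: 3 H
  1 × F: no H
  Total hydrogens = 15.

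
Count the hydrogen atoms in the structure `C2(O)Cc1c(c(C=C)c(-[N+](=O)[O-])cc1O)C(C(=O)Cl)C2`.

Hydrogens are implicit in SMILES; fill each atom to its normal valence:
  5 × C (aromatic): no H
  3 × C: 2 H each → 6
  3 × C: 1 H each → 3
  2 × O: 1 H each → 2
  2 × O: no H
  1 × C (aromatic): 1 H
  1 × C: no H
  1 × Cl: no H
  1 × N (charge +1): no H
  1 × O (charge -1): no H
  Total hydrogens = 12.

12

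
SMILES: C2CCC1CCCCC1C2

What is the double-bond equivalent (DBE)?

2

Molecular formula from the SMILES: C10H18.
DoU = (2C + 2 + N − H − X)/2 = (2·10 + 2 + 0 − 18 − 0)/2 = 4/2 = 2.
(Structurally: 2 ring(s) + 0 π bond(s) = 2.)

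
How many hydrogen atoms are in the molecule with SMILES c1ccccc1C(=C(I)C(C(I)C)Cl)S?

11

Hydrogens are implicit in SMILES; fill each atom to its normal valence:
  5 × C (aromatic): 1 H each → 5
  2 × C: 1 H each → 2
  2 × C: no H
  2 × I: no H
  1 × C: 3 H
  1 × C (aromatic): no H
  1 × Cl: no H
  1 × S: 1 H
  Total hydrogens = 11.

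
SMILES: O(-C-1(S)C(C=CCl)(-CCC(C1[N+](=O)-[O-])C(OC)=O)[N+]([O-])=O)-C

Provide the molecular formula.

C11H15ClN2O7S

Heavy atoms from the SMILES: 11 C, 1 Cl, 2 N, 7 O, 1 S.
Implicit hydrogens by atom environment:
  5 × O: no H
  4 × C: 1 H each → 4
  3 × C: no H
  2 × C: 3 H each → 6
  2 × C: 2 H each → 4
  2 × N (charge +1): no H
  2 × O (charge -1): no H
  1 × Cl: no H
  1 × S: 1 H
  Total hydrogens = 15.
Molecular formula: C11H15ClN2O7S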